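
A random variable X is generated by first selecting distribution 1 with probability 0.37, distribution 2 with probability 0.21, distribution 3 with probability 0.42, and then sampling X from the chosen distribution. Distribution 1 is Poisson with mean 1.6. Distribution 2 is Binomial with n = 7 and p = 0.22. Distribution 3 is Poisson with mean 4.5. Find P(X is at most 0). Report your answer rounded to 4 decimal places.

Conditional on each component, P(X ≤ 0): 1: 0.201897; 2: 0.175656; 3: 0.011109.
By total probability, P(X ≤ 0) = 0.37·0.201897 + 0.21·0.175656 + 0.42·0.011109 = 0.116255.

0.1163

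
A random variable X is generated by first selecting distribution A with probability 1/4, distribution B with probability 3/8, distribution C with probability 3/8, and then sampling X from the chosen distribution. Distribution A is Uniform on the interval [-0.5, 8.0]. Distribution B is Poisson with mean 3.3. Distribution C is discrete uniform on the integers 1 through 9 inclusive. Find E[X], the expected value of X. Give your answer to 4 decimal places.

Component means — A: 3.75; B: 3.3; C: 5.
E[X] = 0.25·3.75 + 0.375·3.3 + 0.375·5 = 4.05.

4.0500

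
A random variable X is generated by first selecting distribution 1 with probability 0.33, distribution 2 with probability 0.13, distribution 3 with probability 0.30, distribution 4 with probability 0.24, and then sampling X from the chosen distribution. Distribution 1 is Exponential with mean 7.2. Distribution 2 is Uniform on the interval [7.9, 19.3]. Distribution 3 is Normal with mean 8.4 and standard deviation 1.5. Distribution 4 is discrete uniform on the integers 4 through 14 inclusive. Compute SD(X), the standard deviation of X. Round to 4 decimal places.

Per component, 1: μ=7.2, E[X²]=103.68; 2: μ=13.6, E[X²]=195.79; 3: μ=8.4, E[X²]=72.81; 4: μ=9, E[X²]=91.
E[X] = 0.33·7.2 + 0.13·13.6 + 0.3·8.4 + 0.24·9 = 8.824.
E[X²] = 0.33·103.68 + 0.13·195.79 + 0.3·72.81 + 0.24·91 = 103.35.
Var(X) = E[X²] − (E[X])² = 103.35 − 77.863 = 25.4871.
SD(X) = √25.4871 = 5.04848.

5.0485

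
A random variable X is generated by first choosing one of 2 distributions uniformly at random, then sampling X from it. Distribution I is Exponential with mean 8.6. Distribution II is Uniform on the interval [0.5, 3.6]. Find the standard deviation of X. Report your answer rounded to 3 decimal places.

Per component, I: μ=8.6, E[X²]=147.92; II: μ=2.05, E[X²]=5.00333.
E[X] = 0.5·8.6 + 0.5·2.05 = 5.325.
E[X²] = 0.5·147.92 + 0.5·5.00333 = 76.4617.
Var(X) = E[X²] − (E[X])² = 76.4617 − 28.3556 = 48.106.
SD(X) = √48.106 = 6.93585.

6.936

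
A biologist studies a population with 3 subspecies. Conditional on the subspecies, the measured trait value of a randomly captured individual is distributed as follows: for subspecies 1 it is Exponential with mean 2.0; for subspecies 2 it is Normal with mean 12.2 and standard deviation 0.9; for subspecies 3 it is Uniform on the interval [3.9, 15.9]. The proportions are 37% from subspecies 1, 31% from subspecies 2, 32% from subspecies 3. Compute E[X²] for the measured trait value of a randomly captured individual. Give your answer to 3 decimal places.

For each component E[X²] = Var + (mean)², giving 1: 8; 2: 149.65; 3: 110.01.
Overall E[X²] = 0.37·8 + 0.31·149.65 + 0.32·110.01 = 84.5547.

84.555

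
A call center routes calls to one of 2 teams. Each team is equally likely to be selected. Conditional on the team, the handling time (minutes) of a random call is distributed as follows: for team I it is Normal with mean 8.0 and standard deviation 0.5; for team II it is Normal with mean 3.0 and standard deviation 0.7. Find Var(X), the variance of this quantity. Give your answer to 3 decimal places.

Per component, I: μ=8, E[X²]=64.25; II: μ=3, E[X²]=9.49.
E[X] = 0.5·8 + 0.5·3 = 5.5.
E[X²] = 0.5·64.25 + 0.5·9.49 = 36.87.
Var(X) = E[X²] − (E[X])² = 36.87 − 30.25 = 6.62.

6.620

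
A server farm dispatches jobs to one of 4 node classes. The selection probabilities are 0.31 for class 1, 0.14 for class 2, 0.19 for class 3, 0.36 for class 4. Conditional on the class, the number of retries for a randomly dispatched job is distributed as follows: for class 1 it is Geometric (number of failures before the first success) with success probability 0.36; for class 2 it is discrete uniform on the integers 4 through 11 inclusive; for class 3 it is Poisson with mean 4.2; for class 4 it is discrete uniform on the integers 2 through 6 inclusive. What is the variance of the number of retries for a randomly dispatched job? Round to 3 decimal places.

Per component, 1: μ=1.77778, E[X²]=8.09877; 2: μ=7.5, E[X²]=61.5; 3: μ=4.2, E[X²]=21.84; 4: μ=4, E[X²]=18.
E[X] = 0.31·1.77778 + 0.14·7.5 + 0.19·4.2 + 0.36·4 = 3.83911.
E[X²] = 0.31·8.09877 + 0.14·61.5 + 0.19·21.84 + 0.36·18 = 21.7502.
Var(X) = E[X²] − (E[X])² = 21.7502 − 14.7388 = 7.01144.

7.011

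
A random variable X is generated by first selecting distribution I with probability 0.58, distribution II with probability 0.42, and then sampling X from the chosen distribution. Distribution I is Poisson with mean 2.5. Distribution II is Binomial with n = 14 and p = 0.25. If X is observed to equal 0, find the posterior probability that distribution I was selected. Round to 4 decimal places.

0.8642

Likelihoods P(X=0 | ·): I: 0.082085; II: 0.0178179.
Posterior ∝ prior × likelihood. Numerator for I: 0.58·0.082085 = 0.0476093.
Normalizing constant: 0.58·0.082085 + 0.42·0.0178179 = 0.0550928.
P(I | observation) = 0.0476093 / 0.0550928 = 0.864165.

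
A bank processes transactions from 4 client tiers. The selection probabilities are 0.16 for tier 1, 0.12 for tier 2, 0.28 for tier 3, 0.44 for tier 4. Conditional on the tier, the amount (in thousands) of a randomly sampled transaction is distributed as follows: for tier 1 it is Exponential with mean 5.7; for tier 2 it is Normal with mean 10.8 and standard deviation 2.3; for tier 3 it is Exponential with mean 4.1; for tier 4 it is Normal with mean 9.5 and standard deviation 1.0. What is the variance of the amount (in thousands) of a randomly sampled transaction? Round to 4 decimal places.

Per component, 1: μ=5.7, E[X²]=64.98; 2: μ=10.8, E[X²]=121.93; 3: μ=4.1, E[X²]=33.62; 4: μ=9.5, E[X²]=91.25.
E[X] = 0.16·5.7 + 0.12·10.8 + 0.28·4.1 + 0.44·9.5 = 7.536.
E[X²] = 0.16·64.98 + 0.12·121.93 + 0.28·33.62 + 0.44·91.25 = 74.592.
Var(X) = E[X²] − (E[X])² = 74.592 − 56.7913 = 17.8007.

17.8007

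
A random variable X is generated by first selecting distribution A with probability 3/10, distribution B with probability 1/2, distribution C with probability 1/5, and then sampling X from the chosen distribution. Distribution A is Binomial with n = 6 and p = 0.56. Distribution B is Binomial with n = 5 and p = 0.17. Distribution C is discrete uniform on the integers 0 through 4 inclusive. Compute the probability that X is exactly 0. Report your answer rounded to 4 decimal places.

Conditional on each component, P(X = 0): A: 0.00725631; B: 0.393904; C: 0.2.
By total probability, P(X = 0) = 0.3·0.00725631 + 0.5·0.393904 + 0.2·0.2 = 0.239129.

0.2391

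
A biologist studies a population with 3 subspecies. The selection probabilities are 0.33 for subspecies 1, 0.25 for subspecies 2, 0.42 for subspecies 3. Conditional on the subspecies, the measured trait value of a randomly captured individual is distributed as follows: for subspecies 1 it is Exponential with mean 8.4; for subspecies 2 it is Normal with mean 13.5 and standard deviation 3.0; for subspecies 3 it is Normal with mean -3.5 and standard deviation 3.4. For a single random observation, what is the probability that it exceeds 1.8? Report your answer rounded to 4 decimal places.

Conditional on each subspecies, P(X > 1.8): 1: 0.807118; 2: 0.999952; 3: 0.0595191.
By total probability, P(X > 1.8) = 0.33·0.807118 + 0.25·0.999952 + 0.42·0.0595191 = 0.541335.

0.5413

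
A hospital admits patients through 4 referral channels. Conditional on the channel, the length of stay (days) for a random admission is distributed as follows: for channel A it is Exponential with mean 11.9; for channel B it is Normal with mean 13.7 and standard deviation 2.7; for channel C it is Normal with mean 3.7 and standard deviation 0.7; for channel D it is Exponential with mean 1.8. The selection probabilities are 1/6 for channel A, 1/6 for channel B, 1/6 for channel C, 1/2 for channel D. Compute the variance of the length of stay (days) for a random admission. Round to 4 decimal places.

Per component, A: μ=11.9, E[X²]=283.22; B: μ=13.7, E[X²]=194.98; C: μ=3.7, E[X²]=14.18; D: μ=1.8, E[X²]=6.48.
E[X] = 0.166667·11.9 + 0.166667·13.7 + 0.166667·3.7 + 0.5·1.8 = 5.78333.
E[X²] = 0.166667·283.22 + 0.166667·194.98 + 0.166667·14.18 + 0.5·6.48 = 85.3033.
Var(X) = E[X²] − (E[X])² = 85.3033 − 33.4469 = 51.8564.

51.8564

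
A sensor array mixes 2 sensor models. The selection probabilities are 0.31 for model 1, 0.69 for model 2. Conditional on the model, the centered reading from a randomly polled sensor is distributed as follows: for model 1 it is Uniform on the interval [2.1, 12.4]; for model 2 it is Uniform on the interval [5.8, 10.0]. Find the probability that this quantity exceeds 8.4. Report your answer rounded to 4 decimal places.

0.3832

Conditional on each model, P(X > 8.4): 1: 0.38835; 2: 0.380952.
By total probability, P(X > 8.4) = 0.31·0.38835 + 0.69·0.380952 = 0.383245.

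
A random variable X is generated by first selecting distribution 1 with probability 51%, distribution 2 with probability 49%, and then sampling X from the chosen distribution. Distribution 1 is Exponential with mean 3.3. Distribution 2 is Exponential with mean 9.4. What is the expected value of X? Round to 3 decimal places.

Component means — 1: 3.3; 2: 9.4.
E[X] = 0.51·3.3 + 0.49·9.4 = 6.289.

6.289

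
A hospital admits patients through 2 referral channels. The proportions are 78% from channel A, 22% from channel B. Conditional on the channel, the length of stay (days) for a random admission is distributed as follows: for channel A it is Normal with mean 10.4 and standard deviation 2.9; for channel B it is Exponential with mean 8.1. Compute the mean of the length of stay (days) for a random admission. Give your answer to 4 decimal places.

9.8940

Component means — A: 10.4; B: 8.1.
E[X] = 0.78·10.4 + 0.22·8.1 = 9.894.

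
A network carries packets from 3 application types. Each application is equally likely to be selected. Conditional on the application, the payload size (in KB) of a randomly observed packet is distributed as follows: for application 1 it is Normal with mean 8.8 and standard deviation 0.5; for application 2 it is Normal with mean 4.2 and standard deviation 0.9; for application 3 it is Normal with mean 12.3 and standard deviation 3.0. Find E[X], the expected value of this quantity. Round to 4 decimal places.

Component means — 1: 8.8; 2: 4.2; 3: 12.3.
E[X] = 0.333333·8.8 + 0.333333·4.2 + 0.333333·12.3 = 8.43333.

8.4333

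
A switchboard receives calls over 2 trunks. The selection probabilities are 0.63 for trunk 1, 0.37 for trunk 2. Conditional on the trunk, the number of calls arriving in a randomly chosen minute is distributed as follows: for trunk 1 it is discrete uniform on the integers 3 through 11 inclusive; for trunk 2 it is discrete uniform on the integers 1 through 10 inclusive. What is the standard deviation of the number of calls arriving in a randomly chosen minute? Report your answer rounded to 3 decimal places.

2.789

Per component, 1: μ=7, E[X²]=55.6667; 2: μ=5.5, E[X²]=38.5.
E[X] = 0.63·7 + 0.37·5.5 = 6.445.
E[X²] = 0.63·55.6667 + 0.37·38.5 = 49.315.
Var(X) = E[X²] − (E[X])² = 49.315 − 41.538 = 7.77697.
SD(X) = √7.77697 = 2.78872.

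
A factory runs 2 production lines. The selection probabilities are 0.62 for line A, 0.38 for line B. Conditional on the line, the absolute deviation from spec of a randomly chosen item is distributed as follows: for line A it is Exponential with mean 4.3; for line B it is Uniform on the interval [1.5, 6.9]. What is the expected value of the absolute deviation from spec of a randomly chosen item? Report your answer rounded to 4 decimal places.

4.2620

Component means — A: 4.3; B: 4.2.
E[X] = 0.62·4.3 + 0.38·4.2 = 4.262.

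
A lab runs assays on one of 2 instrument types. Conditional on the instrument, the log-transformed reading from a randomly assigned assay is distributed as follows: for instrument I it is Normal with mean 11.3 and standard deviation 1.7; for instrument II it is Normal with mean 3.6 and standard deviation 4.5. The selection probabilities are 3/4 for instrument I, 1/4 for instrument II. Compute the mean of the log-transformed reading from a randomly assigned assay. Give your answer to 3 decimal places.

Component means — I: 11.3; II: 3.6.
E[X] = 0.75·11.3 + 0.25·3.6 = 9.375.

9.375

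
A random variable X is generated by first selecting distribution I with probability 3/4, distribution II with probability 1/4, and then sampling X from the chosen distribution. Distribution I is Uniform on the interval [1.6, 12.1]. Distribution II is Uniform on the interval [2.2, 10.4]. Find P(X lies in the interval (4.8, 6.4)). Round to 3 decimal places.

Conditional on each component, P(4.8 < X < 6.4): I: 0.152381; II: 0.195122.
By total probability, P(4.8 < X < 6.4) = 0.75·0.152381 + 0.25·0.195122 = 0.163066.

0.163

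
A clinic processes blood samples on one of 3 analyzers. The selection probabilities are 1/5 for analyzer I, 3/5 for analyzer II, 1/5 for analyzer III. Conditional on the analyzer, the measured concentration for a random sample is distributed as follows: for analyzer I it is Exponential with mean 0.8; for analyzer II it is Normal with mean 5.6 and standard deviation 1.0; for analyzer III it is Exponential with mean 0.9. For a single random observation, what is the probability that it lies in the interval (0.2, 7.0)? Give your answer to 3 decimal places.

Conditional on each analyzer, P(0.2 < X < 7.0): I: 0.778642; II: 0.919243; III: 0.800318.
By total probability, P(0.2 < X < 7.0) = 0.2·0.778642 + 0.6·0.919243 + 0.2·0.800318 = 0.867338.

0.867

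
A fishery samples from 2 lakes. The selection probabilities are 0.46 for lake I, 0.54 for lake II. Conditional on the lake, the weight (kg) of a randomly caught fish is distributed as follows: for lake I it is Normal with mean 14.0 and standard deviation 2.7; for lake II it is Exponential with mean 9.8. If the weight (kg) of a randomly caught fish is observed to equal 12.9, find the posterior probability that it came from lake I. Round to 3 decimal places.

0.809

Likelihoods f(12.9 | ·): I: 0.135989; II: 0.027359.
Posterior ∝ prior × likelihood. Numerator for I: 0.46·0.135989 = 0.062555.
Normalizing constant: 0.46·0.135989 + 0.54·0.027359 = 0.0773288.
P(I | observation) = 0.062555 / 0.0773288 = 0.808947.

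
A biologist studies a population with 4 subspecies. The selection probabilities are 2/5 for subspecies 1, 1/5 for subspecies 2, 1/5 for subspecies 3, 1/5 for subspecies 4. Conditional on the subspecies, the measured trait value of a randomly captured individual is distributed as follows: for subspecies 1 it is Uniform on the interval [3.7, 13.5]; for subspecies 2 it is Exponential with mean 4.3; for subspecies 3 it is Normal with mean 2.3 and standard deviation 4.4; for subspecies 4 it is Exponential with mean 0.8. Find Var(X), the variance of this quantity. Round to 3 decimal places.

21.161

Per component, 1: μ=8.6, E[X²]=81.9633; 2: μ=4.3, E[X²]=36.98; 3: μ=2.3, E[X²]=24.65; 4: μ=0.8, E[X²]=1.28.
E[X] = 0.4·8.6 + 0.2·4.3 + 0.2·2.3 + 0.2·0.8 = 4.92.
E[X²] = 0.4·81.9633 + 0.2·36.98 + 0.2·24.65 + 0.2·1.28 = 45.3673.
Var(X) = E[X²] − (E[X])² = 45.3673 − 24.2064 = 21.1609.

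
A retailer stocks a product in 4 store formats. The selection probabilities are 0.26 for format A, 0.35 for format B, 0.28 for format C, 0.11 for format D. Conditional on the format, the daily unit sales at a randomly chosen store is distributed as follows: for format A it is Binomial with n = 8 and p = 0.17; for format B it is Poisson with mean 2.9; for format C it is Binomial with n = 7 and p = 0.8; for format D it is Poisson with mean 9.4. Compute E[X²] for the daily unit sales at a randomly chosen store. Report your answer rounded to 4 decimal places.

For each component E[X²] = Var + (mean)², giving A: 2.9784; B: 11.31; C: 32.48; D: 97.76.
Overall E[X²] = 0.26·2.9784 + 0.35·11.31 + 0.28·32.48 + 0.11·97.76 = 24.5809.

24.5809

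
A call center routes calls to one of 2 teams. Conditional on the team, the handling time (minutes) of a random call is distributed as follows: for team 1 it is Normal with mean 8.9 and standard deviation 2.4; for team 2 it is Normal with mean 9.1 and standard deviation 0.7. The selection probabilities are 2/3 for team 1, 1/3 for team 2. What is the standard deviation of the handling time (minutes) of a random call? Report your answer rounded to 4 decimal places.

2.0031

Per component, 1: μ=8.9, E[X²]=84.97; 2: μ=9.1, E[X²]=83.3.
E[X] = 0.666667·8.9 + 0.333333·9.1 = 8.96667.
E[X²] = 0.666667·84.97 + 0.333333·83.3 = 84.4133.
Var(X) = E[X²] − (E[X])² = 84.4133 − 80.4011 = 4.01222.
SD(X) = √4.01222 = 2.00305.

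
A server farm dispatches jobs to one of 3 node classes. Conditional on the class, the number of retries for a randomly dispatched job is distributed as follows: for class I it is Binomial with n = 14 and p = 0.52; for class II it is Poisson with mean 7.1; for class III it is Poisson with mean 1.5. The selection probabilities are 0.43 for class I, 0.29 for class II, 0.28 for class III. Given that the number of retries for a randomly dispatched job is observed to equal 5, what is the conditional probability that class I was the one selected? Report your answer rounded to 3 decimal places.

0.526

Likelihoods P(X=5 | ·): I: 0.102956; II: 0.124057; III: 0.01412.
Posterior ∝ prior × likelihood. Numerator for I: 0.43·0.102956 = 0.0442711.
Normalizing constant: 0.43·0.102956 + 0.29·0.124057 + 0.28·0.01412 = 0.0842011.
P(I | observation) = 0.0442711 / 0.0842011 = 0.525778.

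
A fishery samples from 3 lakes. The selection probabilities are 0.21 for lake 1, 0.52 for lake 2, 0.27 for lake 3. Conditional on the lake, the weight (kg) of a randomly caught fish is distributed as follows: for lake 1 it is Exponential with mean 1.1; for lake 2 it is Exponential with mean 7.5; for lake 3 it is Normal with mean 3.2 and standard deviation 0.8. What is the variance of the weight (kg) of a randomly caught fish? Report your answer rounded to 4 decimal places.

Per component, 1: μ=1.1, E[X²]=2.42; 2: μ=7.5, E[X²]=112.5; 3: μ=3.2, E[X²]=10.88.
E[X] = 0.21·1.1 + 0.52·7.5 + 0.27·3.2 = 4.995.
E[X²] = 0.21·2.42 + 0.52·112.5 + 0.27·10.88 = 61.9458.
Var(X) = E[X²] − (E[X])² = 61.9458 − 24.95 = 36.9958.

36.9958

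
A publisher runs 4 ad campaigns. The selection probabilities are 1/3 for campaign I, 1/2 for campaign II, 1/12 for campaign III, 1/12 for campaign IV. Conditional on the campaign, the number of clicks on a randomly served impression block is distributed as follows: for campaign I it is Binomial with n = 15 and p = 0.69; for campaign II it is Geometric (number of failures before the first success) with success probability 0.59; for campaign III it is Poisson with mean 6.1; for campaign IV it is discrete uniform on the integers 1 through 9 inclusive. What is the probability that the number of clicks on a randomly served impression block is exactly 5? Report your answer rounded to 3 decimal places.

Conditional on each campaign, P(X = 5): I: 0.00384962; II: 0.00683552; III: 0.15786; IV: 0.111111.
By total probability, P(X = 5) = 0.333333·0.00384962 + 0.5·0.00683552 + 0.0833333·0.15786 + 0.0833333·0.111111 = 0.0271152.

0.027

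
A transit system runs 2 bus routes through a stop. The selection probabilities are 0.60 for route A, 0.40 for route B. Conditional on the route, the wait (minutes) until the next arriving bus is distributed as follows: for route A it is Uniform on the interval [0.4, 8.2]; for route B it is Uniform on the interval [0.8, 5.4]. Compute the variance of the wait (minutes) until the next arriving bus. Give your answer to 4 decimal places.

Per component, A: μ=4.3, E[X²]=23.56; B: μ=3.1, E[X²]=11.3733.
E[X] = 0.6·4.3 + 0.4·3.1 = 3.82.
E[X²] = 0.6·23.56 + 0.4·11.3733 = 18.6853.
Var(X) = E[X²] − (E[X])² = 18.6853 − 14.5924 = 4.09293.

4.0929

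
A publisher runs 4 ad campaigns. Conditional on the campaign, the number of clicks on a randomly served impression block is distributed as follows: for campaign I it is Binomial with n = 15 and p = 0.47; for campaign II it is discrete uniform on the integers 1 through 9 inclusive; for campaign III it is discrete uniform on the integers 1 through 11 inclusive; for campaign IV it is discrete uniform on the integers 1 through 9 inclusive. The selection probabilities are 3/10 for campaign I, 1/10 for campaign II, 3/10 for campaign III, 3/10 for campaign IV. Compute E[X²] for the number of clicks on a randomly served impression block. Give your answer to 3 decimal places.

42.498

For each component E[X²] = Var + (mean)², giving I: 53.439; II: 31.6667; III: 46; IV: 31.6667.
Overall E[X²] = 0.3·53.439 + 0.1·31.6667 + 0.3·46 + 0.3·31.6667 = 42.4984.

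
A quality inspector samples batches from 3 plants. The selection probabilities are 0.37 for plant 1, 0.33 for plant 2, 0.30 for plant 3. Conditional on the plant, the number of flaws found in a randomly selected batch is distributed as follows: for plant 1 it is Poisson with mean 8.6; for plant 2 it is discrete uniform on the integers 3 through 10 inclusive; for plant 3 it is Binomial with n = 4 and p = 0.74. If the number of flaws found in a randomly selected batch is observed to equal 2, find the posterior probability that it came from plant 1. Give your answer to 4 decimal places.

Likelihoods P(X=2 | ·): 1: 0.00680823; 2: 0; 3: 0.222107.
Posterior ∝ prior × likelihood. Numerator for 1: 0.37·0.00680823 = 0.00251905.
Normalizing constant: 0.37·0.00680823 + 0.33·0 + 0.3·0.222107 = 0.069151.
P(1 | observation) = 0.00251905 / 0.069151 = 0.0364282.

0.0364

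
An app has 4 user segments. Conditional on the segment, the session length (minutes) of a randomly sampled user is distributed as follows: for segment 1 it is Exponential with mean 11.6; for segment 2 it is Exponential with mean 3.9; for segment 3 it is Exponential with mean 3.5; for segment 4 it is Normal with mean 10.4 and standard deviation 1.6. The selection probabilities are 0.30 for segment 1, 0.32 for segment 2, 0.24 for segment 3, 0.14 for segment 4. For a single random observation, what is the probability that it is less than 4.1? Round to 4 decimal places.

0.4631

Conditional on each segment, P(X < 4.1): 1: 0.297738; 2: 0.650511; 3: 0.690076; 4: 4.11675e-05.
By total probability, P(X < 4.1) = 0.3·0.297738 + 0.32·0.650511 + 0.24·0.690076 + 0.14·4.11675e-05 = 0.463109.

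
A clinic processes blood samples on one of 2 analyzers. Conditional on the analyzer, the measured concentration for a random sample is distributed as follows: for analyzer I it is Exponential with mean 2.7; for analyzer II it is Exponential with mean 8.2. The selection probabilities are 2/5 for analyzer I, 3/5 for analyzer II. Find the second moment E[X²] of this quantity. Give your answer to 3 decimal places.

86.520

For each component E[X²] = Var + (mean)², giving I: 14.58; II: 134.48.
Overall E[X²] = 0.4·14.58 + 0.6·134.48 = 86.52.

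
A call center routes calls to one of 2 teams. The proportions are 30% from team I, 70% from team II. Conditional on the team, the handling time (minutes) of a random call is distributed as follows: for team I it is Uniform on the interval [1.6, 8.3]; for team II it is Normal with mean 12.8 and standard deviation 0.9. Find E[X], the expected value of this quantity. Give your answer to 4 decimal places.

Component means — I: 4.95; II: 12.8.
E[X] = 0.3·4.95 + 0.7·12.8 = 10.445.

10.4450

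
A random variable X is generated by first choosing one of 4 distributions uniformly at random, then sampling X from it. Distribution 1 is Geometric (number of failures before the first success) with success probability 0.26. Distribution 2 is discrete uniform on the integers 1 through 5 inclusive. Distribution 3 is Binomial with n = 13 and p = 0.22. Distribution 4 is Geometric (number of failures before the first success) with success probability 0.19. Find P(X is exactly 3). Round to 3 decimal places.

0.165

Conditional on each component, P(X = 3): 1: 0.105358; 2: 0.2; 3: 0.253852; 4: 0.100974.
By total probability, P(X = 3) = 0.25·0.105358 + 0.25·0.2 + 0.25·0.253852 + 0.25·0.100974 = 0.165046.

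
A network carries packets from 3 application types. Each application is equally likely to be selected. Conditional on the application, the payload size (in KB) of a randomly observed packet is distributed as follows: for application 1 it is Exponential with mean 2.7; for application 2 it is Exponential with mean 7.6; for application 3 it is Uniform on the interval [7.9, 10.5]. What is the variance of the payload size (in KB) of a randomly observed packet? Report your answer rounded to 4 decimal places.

29.5178

Per component, 1: μ=2.7, E[X²]=14.58; 2: μ=7.6, E[X²]=115.52; 3: μ=9.2, E[X²]=85.2033.
E[X] = 0.333333·2.7 + 0.333333·7.6 + 0.333333·9.2 = 6.5.
E[X²] = 0.333333·14.58 + 0.333333·115.52 + 0.333333·85.2033 = 71.7678.
Var(X) = E[X²] − (E[X])² = 71.7678 − 42.25 = 29.5178.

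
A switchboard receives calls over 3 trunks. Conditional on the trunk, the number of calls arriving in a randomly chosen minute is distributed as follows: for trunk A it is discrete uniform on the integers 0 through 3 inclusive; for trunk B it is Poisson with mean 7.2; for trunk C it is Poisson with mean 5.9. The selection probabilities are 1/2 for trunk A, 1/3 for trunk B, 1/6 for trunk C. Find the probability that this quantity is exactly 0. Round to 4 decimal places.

Conditional on each trunk, P(X = 0): A: 0.25; B: 0.000746586; C: 0.00273944.
By total probability, P(X = 0) = 0.5·0.25 + 0.333333·0.000746586 + 0.166667·0.00273944 = 0.125705.

0.1257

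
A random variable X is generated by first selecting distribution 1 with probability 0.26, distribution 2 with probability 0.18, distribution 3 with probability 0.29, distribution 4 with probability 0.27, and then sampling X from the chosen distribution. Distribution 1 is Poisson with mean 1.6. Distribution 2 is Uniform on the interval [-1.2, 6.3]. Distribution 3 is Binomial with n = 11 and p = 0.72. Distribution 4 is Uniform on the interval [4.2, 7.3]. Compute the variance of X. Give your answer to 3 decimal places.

8.754

Per component, 1: μ=1.6, E[X²]=4.16; 2: μ=2.55, E[X²]=11.19; 3: μ=7.92, E[X²]=64.944; 4: μ=5.75, E[X²]=33.8633.
E[X] = 0.26·1.6 + 0.18·2.55 + 0.29·7.92 + 0.27·5.75 = 4.7243.
E[X²] = 0.26·4.16 + 0.18·11.19 + 0.29·64.944 + 0.27·33.8633 = 31.0727.
Var(X) = E[X²] − (E[X])² = 31.0727 − 22.319 = 8.75365.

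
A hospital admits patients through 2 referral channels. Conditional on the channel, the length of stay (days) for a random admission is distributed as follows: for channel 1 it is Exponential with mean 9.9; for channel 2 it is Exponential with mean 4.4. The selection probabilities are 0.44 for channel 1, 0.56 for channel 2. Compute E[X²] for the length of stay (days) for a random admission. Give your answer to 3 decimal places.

For each component E[X²] = Var + (mean)², giving 1: 196.02; 2: 38.72.
Overall E[X²] = 0.44·196.02 + 0.56·38.72 = 107.932.

107.932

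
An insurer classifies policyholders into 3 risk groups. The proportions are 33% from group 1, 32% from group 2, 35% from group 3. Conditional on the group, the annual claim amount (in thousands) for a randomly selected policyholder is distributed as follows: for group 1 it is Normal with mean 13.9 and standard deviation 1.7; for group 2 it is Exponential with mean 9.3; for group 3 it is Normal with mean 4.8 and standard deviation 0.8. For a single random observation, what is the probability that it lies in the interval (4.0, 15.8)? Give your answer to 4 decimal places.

0.7306

Conditional on each group, P(4.0 < X < 15.8): 1: 0.868141; 2: 0.467559; 3: 0.841345.
By total probability, P(4.0 < X < 15.8) = 0.33·0.868141 + 0.32·0.467559 + 0.35·0.841345 = 0.730576.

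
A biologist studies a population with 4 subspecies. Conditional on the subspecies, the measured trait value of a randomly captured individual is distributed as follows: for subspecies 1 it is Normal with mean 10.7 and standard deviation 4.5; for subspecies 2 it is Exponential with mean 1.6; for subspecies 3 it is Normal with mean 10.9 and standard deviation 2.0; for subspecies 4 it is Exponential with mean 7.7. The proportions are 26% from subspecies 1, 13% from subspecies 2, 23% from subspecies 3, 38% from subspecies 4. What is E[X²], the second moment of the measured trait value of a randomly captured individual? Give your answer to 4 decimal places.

For each component E[X²] = Var + (mean)², giving 1: 134.74; 2: 5.12; 3: 122.81; 4: 118.58.
Overall E[X²] = 0.26·134.74 + 0.13·5.12 + 0.23·122.81 + 0.38·118.58 = 109.005.

109.0047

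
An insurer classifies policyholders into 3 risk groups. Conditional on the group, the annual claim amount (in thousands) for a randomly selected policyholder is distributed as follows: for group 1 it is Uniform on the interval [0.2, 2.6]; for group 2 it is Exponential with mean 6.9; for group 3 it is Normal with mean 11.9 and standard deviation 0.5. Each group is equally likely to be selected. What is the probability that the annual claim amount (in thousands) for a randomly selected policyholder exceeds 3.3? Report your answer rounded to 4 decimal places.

Conditional on each group, P(X > 3.3): 1: 0; 2: 0.61986; 3: 1.
By total probability, P(X > 3.3) = 0.333333·0 + 0.333333·0.61986 + 0.333333·1 = 0.539953.

0.5400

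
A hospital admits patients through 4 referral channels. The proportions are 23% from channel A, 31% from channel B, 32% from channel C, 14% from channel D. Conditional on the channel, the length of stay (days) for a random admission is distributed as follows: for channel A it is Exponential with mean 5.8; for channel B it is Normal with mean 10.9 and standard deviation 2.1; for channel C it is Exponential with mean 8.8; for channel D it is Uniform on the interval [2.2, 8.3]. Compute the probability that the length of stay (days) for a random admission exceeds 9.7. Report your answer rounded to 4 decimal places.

0.3715

Conditional on each channel, P(X > 9.7): A: 0.187793; B: 0.716145; C: 0.332115; D: 0.
By total probability, P(X > 9.7) = 0.23·0.187793 + 0.31·0.716145 + 0.32·0.332115 + 0.14·0 = 0.371474.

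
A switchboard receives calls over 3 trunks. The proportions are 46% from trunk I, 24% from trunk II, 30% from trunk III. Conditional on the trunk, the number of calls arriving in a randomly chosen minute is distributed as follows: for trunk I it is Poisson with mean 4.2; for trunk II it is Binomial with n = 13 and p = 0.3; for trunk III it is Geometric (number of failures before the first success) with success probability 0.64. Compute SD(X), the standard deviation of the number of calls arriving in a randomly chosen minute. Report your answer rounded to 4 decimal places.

Per component, I: μ=4.2, E[X²]=21.84; II: μ=3.9, E[X²]=17.94; III: μ=0.5625, E[X²]=1.19531.
E[X] = 0.46·4.2 + 0.24·3.9 + 0.3·0.5625 = 3.03675.
E[X²] = 0.46·21.84 + 0.24·17.94 + 0.3·1.19531 = 14.7106.
Var(X) = E[X²] − (E[X])² = 14.7106 − 9.22185 = 5.48874.
SD(X) = √5.48874 = 2.34281.

2.3428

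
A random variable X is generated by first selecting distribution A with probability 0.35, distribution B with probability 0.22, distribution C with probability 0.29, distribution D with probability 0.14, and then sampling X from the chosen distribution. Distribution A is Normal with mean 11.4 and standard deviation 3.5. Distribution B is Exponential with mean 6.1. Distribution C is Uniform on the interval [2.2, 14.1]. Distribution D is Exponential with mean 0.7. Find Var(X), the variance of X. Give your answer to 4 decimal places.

Per component, A: μ=11.4, E[X²]=142.21; B: μ=6.1, E[X²]=74.42; C: μ=8.15, E[X²]=78.2233; D: μ=0.7, E[X²]=0.98.
E[X] = 0.35·11.4 + 0.22·6.1 + 0.29·8.15 + 0.14·0.7 = 7.7935.
E[X²] = 0.35·142.21 + 0.22·74.42 + 0.29·78.2233 + 0.14·0.98 = 88.9679.
Var(X) = E[X²] − (E[X])² = 88.9679 − 60.7386 = 28.2292.

28.2292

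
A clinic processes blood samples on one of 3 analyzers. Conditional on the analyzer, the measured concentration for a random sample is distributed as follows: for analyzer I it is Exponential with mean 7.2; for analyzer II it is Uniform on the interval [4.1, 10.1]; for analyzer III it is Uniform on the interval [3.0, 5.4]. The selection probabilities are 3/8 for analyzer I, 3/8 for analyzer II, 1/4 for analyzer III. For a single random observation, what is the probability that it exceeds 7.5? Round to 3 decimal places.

Conditional on each analyzer, P(X > 7.5): I: 0.352866; II: 0.433333; III: 0.
By total probability, P(X > 7.5) = 0.375·0.352866 + 0.375·0.433333 + 0.25·0 = 0.294825.

0.295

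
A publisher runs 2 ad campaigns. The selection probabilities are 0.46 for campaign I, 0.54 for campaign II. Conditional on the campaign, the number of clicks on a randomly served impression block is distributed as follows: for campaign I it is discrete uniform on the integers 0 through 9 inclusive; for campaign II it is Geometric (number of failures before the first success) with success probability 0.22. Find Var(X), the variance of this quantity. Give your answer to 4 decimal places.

Per component, I: μ=4.5, E[X²]=28.5; II: μ=3.54545, E[X²]=28.686.
E[X] = 0.46·4.5 + 0.54·3.54545 = 3.98455.
E[X²] = 0.46·28.5 + 0.54·28.686 = 28.6004.
Var(X) = E[X²] − (E[X])² = 28.6004 − 15.8766 = 12.7238.

12.7238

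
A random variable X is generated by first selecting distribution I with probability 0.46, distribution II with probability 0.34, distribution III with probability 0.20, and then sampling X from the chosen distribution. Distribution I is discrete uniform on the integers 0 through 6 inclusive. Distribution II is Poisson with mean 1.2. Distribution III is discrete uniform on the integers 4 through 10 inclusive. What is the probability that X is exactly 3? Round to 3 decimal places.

0.095

Conditional on each component, P(X = 3): I: 0.142857; II: 0.0867439; III: 0.
By total probability, P(X = 3) = 0.46·0.142857 + 0.34·0.0867439 + 0.2·0 = 0.0952072.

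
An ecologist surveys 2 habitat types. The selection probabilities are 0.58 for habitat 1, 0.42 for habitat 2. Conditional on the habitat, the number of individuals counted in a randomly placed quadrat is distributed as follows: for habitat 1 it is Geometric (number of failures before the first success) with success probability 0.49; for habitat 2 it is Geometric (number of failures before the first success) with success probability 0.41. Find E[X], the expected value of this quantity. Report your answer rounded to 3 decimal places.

1.208

Component means — 1: 1.04082; 2: 1.43902.
E[X] = 0.58·1.04082 + 0.42·1.43902 = 1.20806.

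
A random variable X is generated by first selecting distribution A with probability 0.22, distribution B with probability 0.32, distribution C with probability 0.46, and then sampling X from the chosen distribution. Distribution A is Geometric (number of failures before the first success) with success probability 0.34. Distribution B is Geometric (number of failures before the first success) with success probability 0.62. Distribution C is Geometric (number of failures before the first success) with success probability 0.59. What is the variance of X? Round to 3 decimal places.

2.397

Per component, A: μ=1.94118, E[X²]=9.47751; B: μ=0.612903, E[X²]=1.3642; C: μ=0.694915, E[X²]=1.66073.
E[X] = 0.22·1.94118 + 0.32·0.612903 + 0.46·0.694915 = 0.942849.
E[X²] = 0.22·9.47751 + 0.32·1.3642 + 0.46·1.66073 = 3.28553.
Var(X) = E[X²] − (E[X])² = 3.28553 − 0.888964 = 2.39657.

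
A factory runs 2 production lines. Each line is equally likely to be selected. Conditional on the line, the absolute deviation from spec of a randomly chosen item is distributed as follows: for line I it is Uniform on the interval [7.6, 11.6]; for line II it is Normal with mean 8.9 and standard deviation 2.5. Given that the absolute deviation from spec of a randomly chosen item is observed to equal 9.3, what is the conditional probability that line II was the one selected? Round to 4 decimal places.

Likelihoods f(9.3 | ·): I: 0.25; II: 0.157547.
Posterior ∝ prior × likelihood. Numerator for II: 0.5·0.157547 = 0.0787737.
Normalizing constant: 0.5·0.25 + 0.5·0.157547 = 0.203774.
P(II | observation) = 0.0787737 / 0.203774 = 0.386574.

0.3866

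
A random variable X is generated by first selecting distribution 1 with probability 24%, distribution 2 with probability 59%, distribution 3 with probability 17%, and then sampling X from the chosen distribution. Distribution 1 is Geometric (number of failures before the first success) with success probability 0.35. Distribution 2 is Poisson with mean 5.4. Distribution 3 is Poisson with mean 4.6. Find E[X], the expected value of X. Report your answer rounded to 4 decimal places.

Component means — 1: 1.85714; 2: 5.4; 3: 4.6.
E[X] = 0.24·1.85714 + 0.59·5.4 + 0.17·4.6 = 4.41371.

4.4137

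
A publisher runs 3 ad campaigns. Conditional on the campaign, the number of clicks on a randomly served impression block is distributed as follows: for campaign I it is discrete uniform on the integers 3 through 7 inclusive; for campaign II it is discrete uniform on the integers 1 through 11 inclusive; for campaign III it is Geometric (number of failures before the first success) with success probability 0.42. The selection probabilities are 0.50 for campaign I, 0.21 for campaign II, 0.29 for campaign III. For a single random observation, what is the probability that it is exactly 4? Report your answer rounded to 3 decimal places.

Conditional on each campaign, P(X = 4): I: 0.2; II: 0.0909091; III: 0.0475293.
By total probability, P(X = 4) = 0.5·0.2 + 0.21·0.0909091 + 0.29·0.0475293 = 0.132874.

0.133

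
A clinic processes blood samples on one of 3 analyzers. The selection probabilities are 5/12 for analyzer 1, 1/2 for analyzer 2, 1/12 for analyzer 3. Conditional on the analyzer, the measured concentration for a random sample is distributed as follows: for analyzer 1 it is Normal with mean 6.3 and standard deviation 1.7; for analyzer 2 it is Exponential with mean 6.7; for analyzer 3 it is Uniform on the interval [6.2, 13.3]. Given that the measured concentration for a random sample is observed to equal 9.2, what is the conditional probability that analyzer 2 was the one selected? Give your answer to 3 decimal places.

0.354

Likelihoods f(9.2 | ·): 1: 0.0547716; 2: 0.0378077; 3: 0.140845.
Posterior ∝ prior × likelihood. Numerator for 2: 0.5·0.0378077 = 0.0189039.
Normalizing constant: 0.416667·0.0547716 + 0.5·0.0378077 + 0.0833333·0.140845 = 0.0534624.
P(2 | observation) = 0.0189039 / 0.0534624 = 0.353591.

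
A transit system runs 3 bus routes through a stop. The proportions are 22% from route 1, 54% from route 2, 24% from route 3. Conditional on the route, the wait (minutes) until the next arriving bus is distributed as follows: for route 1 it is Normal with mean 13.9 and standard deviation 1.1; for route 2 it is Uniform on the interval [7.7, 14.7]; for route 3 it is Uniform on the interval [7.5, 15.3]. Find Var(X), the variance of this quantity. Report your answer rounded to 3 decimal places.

4.889

Per component, 1: μ=13.9, E[X²]=194.42; 2: μ=11.2, E[X²]=129.523; 3: μ=11.4, E[X²]=135.03.
E[X] = 0.22·13.9 + 0.54·11.2 + 0.24·11.4 = 11.842.
E[X²] = 0.22·194.42 + 0.54·129.523 + 0.24·135.03 = 145.122.
Var(X) = E[X²] − (E[X])² = 145.122 − 140.233 = 4.88924.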